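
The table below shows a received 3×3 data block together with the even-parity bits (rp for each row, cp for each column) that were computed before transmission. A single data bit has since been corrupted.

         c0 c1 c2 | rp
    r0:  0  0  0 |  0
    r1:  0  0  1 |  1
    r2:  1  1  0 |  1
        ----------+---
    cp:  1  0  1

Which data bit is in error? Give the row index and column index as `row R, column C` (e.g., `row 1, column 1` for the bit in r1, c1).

row 2, column 1

Recompute each row's even parity and compare to rp:
  r0: data parity 0, sent rp 0 → ok
  r1: data parity 1, sent rp 1 → ok
  r2: data parity 0, sent rp 1 → mismatch
Recompute each column's even parity and compare to cp:
  c0: data parity 1, sent cp 1 → ok
  c1: data parity 1, sent cp 0 → mismatch
  c2: data parity 1, sent cp 1 → ok
Exactly one row (r2) and one column (c1) fail → the flipped bit is at their intersection.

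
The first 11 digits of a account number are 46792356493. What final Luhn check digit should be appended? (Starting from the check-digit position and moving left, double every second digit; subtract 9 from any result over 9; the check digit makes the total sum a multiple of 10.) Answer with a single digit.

Partial digits right→left: 3 9 4 6 5 3 2 9 7 6 4
Double every second digit counting from the check-digit position (so the 1st, 3rd, 5th, ... of the partial from the right).
  doubled (with −9 where >9): 6 8 1 4 5 8 → sum 32
  kept as-is: 9 6 3 9 6 → sum 33
Total = 32 + 33 = 65.
Check digit = (10 − (65 mod 10)) mod 10 = 5.

5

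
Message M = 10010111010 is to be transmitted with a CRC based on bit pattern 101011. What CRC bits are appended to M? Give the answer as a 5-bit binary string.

Append 5 zeros: 1001011101000000. Divide by 101011 (XOR where the leading bit is 1):
  pos 0: 100101 XOR 101011 = 001110
  pos 2: 111011 XOR 101011 = 010000
  pos 3: 100000 XOR 101011 = 001011
  pos 5: 101110 XOR 101011 = 000101
  pos 8: 101000 XOR 101011 = 000011
Remainder (last 5 bits) = 01100. This is the CRC / FCS.

01100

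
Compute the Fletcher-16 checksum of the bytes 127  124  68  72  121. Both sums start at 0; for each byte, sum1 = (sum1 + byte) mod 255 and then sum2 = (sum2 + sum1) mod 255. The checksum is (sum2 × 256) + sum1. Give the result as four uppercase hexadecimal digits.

4602

Running sums (mod 255):
  after byte 0 (127): sum1=127, sum2=127
  after byte 1 (124): sum1=251, sum2=123
  after byte 2 (68): sum1=64, sum2=187
  after byte 3 (72): sum1=136, sum2=68
  after byte 4 (121): sum1=2, sum2=70
Checksum = sum2·256 + sum1 = 70·256 + 2 = 17922 = 0x4602.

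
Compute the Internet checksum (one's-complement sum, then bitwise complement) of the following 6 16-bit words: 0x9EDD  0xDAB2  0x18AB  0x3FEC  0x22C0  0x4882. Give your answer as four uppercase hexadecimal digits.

C295

One's-complement addition (fold any carry out of bit 15 back into bit 0):
  0x9EDD + 0xDAB2 = 0x1798F → wrap carry → 0x7990
  0x7990 + 0x18AB = 0x0923B
  0x923B + 0x3FEC = 0x0D227
  0xD227 + 0x22C0 = 0x0F4E7
  0xF4E7 + 0x4882 = 0x13D69 → wrap carry → 0x3D6A
One's-complement sum = 0x3D6A.
Checksum = ~0x3D6A & 0xFFFF = 0xC295.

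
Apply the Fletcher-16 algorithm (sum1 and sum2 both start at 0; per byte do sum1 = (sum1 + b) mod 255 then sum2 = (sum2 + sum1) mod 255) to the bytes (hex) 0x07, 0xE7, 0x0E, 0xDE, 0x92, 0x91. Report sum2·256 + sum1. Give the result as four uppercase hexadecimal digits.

3D00

Running sums (mod 255):
  after byte 0 (0x07): sum1=7, sum2=7
  after byte 1 (0xE7): sum1=238, sum2=245
  after byte 2 (0x0E): sum1=252, sum2=242
  after byte 3 (0xDE): sum1=219, sum2=206
  after byte 4 (0x92): sum1=110, sum2=61
  after byte 5 (0x91): sum1=0, sum2=61
Checksum = sum2·256 + sum1 = 61·256 + 0 = 15616 = 0x3D00.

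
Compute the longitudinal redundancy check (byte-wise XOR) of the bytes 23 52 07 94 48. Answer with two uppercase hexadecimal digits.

AA

XOR the bytes together:
  start with 0x23
  0x23 ⊕ 0x52 = 0x71
  0x71 ⊕ 0x07 = 0x76
  0x76 ⊕ 0x94 = 0xE2
  0xE2 ⊕ 0x48 = 0xAA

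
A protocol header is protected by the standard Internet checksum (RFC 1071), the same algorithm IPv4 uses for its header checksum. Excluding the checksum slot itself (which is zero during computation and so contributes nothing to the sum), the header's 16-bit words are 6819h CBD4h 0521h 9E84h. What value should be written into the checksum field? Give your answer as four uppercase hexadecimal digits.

286C

One's-complement addition (fold any carry out of bit 15 back into bit 0):
  0x6819 + 0xCBD4 = 0x133ED → wrap carry → 0x33EE
  0x33EE + 0x0521 = 0x0390F
  0x390F + 0x9E84 = 0x0D793
One's-complement sum = 0xD793.
Checksum = ~0xD793 & 0xFFFF = 0x286C.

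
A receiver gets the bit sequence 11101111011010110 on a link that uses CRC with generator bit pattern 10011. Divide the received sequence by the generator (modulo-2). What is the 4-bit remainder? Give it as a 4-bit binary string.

Modulo-2 division of 11101111011010110 by 10011:
  pos 0: 11101 XOR 10011 = 01110
  pos 1: 11101 XOR 10011 = 01110
  pos 2: 11101 XOR 10011 = 01110
  pos 3: 11101 XOR 10011 = 01110
  pos 4: 11100 XOR 10011 = 01111
  pos 5: 11111 XOR 10011 = 01100
  pos 6: 11001 XOR 10011 = 01010
  pos 7: 10100 XOR 10011 = 00111
  pos 9: 11110 XOR 10011 = 01101
  pos 10: 11011 XOR 10011 = 01000
  pos 11: 10001 XOR 10011 = 00010
Remainder = 0100 (nonzero — an error is detected).

0100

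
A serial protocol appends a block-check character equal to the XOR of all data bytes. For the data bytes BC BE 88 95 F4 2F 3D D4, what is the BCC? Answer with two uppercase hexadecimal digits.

2D

XOR the bytes together:
  start with 0xBC
  0xBC ⊕ 0xBE = 0x02
  0x02 ⊕ 0x88 = 0x8A
  0x8A ⊕ 0x95 = 0x1F
  0x1F ⊕ 0xF4 = 0xEB
  0xEB ⊕ 0x2F = 0xC4
  0xC4 ⊕ 0x3D = 0xF9
  0xF9 ⊕ 0xD4 = 0x2D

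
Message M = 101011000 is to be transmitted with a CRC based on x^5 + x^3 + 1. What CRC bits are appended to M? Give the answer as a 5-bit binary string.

Append 5 zeros: 10101100000000. Divide by 101001 (XOR where the leading bit is 1):
  pos 0: 101011 XOR 101001 = 000010
  pos 4: 100000 XOR 101001 = 001001
  pos 6: 100100 XOR 101001 = 001101
  pos 8: 110100 XOR 101001 = 011101
Remainder (last 5 bits) = 11101. This is the CRC / FCS.

11101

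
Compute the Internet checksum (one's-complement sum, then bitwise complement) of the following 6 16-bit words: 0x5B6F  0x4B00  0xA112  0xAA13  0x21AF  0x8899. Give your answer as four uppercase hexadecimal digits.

6421

One's-complement addition (fold any carry out of bit 15 back into bit 0):
  0x5B6F + 0x4B00 = 0x0A66F
  0xA66F + 0xA112 = 0x14781 → wrap carry → 0x4782
  0x4782 + 0xAA13 = 0x0F195
  0xF195 + 0x21AF = 0x11344 → wrap carry → 0x1345
  0x1345 + 0x8899 = 0x09BDE
One's-complement sum = 0x9BDE.
Checksum = ~0x9BDE & 0xFFFF = 0x6421.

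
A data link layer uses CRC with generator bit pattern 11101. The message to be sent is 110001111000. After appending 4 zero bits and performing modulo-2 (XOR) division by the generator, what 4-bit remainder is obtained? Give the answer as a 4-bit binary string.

1100

Append 4 zeros: 1100011110000000. Divide by 11101 (XOR where the leading bit is 1):
  pos 0: 11000 XOR 11101 = 00101
  pos 2: 10111 XOR 11101 = 01010
  pos 3: 10101 XOR 11101 = 01000
  pos 4: 10001 XOR 11101 = 01100
  pos 5: 11000 XOR 11101 = 00101
  pos 7: 10100 XOR 11101 = 01001
  pos 8: 10010 XOR 11101 = 01111
  pos 9: 11110 XOR 11101 = 00011
Remainder (last 4 bits) = 1100. This is the CRC / FCS.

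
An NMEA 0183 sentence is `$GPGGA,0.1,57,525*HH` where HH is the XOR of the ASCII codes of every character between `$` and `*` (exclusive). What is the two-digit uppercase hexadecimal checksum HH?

XOR the ASCII codes of the payload characters:
  'G' = 0x47 → acc = 0x47
  'P' = 0x50 → acc = 0x17
  'G' = 0x47 → acc = 0x50
  'G' = 0x47 → acc = 0x17
  'A' = 0x41 → acc = 0x56
  ',' = 0x2C → acc = 0x7A
  '0' = 0x30 → acc = 0x4A
  '.' = 0x2E → acc = 0x64
  '1' = 0x31 → acc = 0x55
  ',' = 0x2C → acc = 0x79
  '5' = 0x35 → acc = 0x4C
  '7' = 0x37 → acc = 0x7B
  ',' = 0x2C → acc = 0x57
  '5' = 0x35 → acc = 0x62
  '2' = 0x32 → acc = 0x50
  '5' = 0x35 → acc = 0x65
Checksum = 0x65.

65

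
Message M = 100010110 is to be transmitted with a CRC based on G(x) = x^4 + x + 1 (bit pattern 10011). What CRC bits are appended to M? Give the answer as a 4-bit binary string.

0000

Append 4 zeros: 1000101100000. Divide by 10011 (XOR where the leading bit is 1):
  pos 0: 10001 XOR 10011 = 00010
  pos 3: 10011 XOR 10011 = 00000
Remainder (last 4 bits) = 0000. This is the CRC / FCS.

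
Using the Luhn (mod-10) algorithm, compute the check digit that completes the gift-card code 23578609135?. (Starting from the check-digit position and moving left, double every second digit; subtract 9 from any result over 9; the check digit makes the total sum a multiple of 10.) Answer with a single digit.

7

Partial digits right→left: 5 3 1 9 0 6 8 7 5 3 2
Double every second digit counting from the check-digit position (so the 1st, 3rd, 5th, ... of the partial from the right).
  doubled (with −9 where >9): 1 2 0 7 1 4 → sum 15
  kept as-is: 3 9 6 7 3 → sum 28
Total = 15 + 28 = 43.
Check digit = (10 − (43 mod 10)) mod 10 = 7.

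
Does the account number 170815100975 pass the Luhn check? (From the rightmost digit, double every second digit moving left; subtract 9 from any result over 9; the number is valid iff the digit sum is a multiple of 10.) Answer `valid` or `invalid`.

From the right, keep odd positions and double even positions (subtract 9 from any doubled value over 9):
  doubled (positions 2,4,...): 5 0 2 2 0 2 → sum 11
  kept (positions 1,3,...): 5 9 0 5 8 7 → sum 34
Total = 45.
45 mod 10 = 5, so the number is invalid.

invalid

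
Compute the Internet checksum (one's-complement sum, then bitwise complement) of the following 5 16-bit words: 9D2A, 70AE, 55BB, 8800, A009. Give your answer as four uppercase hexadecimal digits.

7461

One's-complement addition (fold any carry out of bit 15 back into bit 0):
  0x9D2A + 0x70AE = 0x10DD8 → wrap carry → 0x0DD9
  0x0DD9 + 0x55BB = 0x06394
  0x6394 + 0x8800 = 0x0EB94
  0xEB94 + 0xA009 = 0x18B9D → wrap carry → 0x8B9E
One's-complement sum = 0x8B9E.
Checksum = ~0x8B9E & 0xFFFF = 0x7461.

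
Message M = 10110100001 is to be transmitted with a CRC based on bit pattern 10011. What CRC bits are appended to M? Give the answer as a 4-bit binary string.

0001

Append 4 zeros: 101101000010000. Divide by 10011 (XOR where the leading bit is 1):
  pos 0: 10110 XOR 10011 = 00101
  pos 2: 10110 XOR 10011 = 00101
  pos 4: 10100 XOR 10011 = 00111
  pos 6: 11101 XOR 10011 = 01110
  pos 7: 11100 XOR 10011 = 01111
  pos 8: 11110 XOR 10011 = 01101
  pos 9: 11010 XOR 10011 = 01001
  pos 10: 10010 XOR 10011 = 00001
Remainder (last 4 bits) = 0001. This is the CRC / FCS.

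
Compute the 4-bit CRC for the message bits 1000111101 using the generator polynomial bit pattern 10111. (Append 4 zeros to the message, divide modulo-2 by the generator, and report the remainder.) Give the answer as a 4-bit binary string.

0000

Append 4 zeros: 10001111010000. Divide by 10111 (XOR where the leading bit is 1):
  pos 0: 10001 XOR 10111 = 00110
  pos 2: 11011 XOR 10111 = 01100
  pos 3: 11001 XOR 10111 = 01110
  pos 4: 11100 XOR 10111 = 01011
  pos 5: 10111 XOR 10111 = 00000
Remainder (last 4 bits) = 0000. This is the CRC / FCS.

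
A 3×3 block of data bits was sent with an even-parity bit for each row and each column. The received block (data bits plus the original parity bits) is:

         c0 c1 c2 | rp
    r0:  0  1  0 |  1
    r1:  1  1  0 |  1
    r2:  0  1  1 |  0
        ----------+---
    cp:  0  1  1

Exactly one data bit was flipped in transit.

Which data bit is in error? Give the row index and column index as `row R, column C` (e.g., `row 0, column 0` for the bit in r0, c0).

Recompute each row's even parity and compare to rp:
  r0: data parity 1, sent rp 1 → ok
  r1: data parity 0, sent rp 1 → mismatch
  r2: data parity 0, sent rp 0 → ok
Recompute each column's even parity and compare to cp:
  c0: data parity 1, sent cp 0 → mismatch
  c1: data parity 1, sent cp 1 → ok
  c2: data parity 1, sent cp 1 → ok
Exactly one row (r1) and one column (c0) fail → the flipped bit is at their intersection.

row 1, column 0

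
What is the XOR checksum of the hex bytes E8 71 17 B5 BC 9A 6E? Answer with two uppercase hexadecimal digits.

73

XOR the bytes together:
  start with 0xE8
  0xE8 ⊕ 0x71 = 0x99
  0x99 ⊕ 0x17 = 0x8E
  0x8E ⊕ 0xB5 = 0x3B
  0x3B ⊕ 0xBC = 0x87
  0x87 ⊕ 0x9A = 0x1D
  0x1D ⊕ 0x6E = 0x73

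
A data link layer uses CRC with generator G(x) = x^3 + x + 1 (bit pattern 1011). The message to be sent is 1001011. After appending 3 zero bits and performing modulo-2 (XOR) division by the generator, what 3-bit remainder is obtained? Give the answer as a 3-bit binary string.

100

Append 3 zeros: 1001011000. Divide by 1011 (XOR where the leading bit is 1):
  pos 0: 1001 XOR 1011 = 0010
  pos 2: 1001 XOR 1011 = 0010
  pos 4: 1010 XOR 1011 = 0001
Remainder (last 3 bits) = 100. This is the CRC / FCS.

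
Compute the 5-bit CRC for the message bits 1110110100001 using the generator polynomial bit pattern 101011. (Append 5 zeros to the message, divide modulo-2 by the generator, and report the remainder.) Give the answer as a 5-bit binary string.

11010

Append 5 zeros: 111011010000100000. Divide by 101011 (XOR where the leading bit is 1):
  pos 0: 111011 XOR 101011 = 010000
  pos 1: 100000 XOR 101011 = 001011
  pos 3: 101110 XOR 101011 = 000101
  pos 6: 101000 XOR 101011 = 000011
  pos 10: 111000 XOR 101011 = 010011
  pos 11: 100110 XOR 101011 = 001101
Remainder (last 5 bits) = 11010. This is the CRC / FCS.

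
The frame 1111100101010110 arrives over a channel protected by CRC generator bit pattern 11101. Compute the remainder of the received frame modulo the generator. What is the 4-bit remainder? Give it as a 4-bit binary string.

0000

Modulo-2 division of 1111100101010110 by 11101:
  pos 0: 11111 XOR 11101 = 00010
  pos 3: 10001 XOR 11101 = 01100
  pos 4: 11000 XOR 11101 = 00101
  pos 6: 10110 XOR 11101 = 01011
  pos 7: 10111 XOR 11101 = 01010
  pos 8: 10100 XOR 11101 = 01001
  pos 9: 10011 XOR 11101 = 01110
  pos 10: 11101 XOR 11101 = 00000
Remainder = 0000 (zero — the frame passes the CRC check).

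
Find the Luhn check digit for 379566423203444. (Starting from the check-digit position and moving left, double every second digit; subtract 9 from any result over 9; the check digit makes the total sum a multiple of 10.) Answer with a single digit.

3

Partial digits right→left: 4 4 4 3 0 2 3 2 4 6 6 5 9 7 3
Double every second digit counting from the check-digit position (so the 1st, 3rd, 5th, ... of the partial from the right).
  doubled (with −9 where >9): 8 8 0 6 8 3 9 6 → sum 48
  kept as-is: 4 3 2 2 6 5 7 → sum 29
Total = 48 + 29 = 77.
Check digit = (10 − (77 mod 10)) mod 10 = 3.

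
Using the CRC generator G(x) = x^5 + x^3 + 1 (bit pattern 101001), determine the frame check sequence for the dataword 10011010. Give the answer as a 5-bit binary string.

01011

Append 5 zeros: 1001101000000. Divide by 101001 (XOR where the leading bit is 1):
  pos 0: 100110 XOR 101001 = 001111
  pos 2: 111110 XOR 101001 = 010111
  pos 3: 101110 XOR 101001 = 000111
  pos 6: 111000 XOR 101001 = 010001
  pos 7: 100010 XOR 101001 = 001011
Remainder (last 5 bits) = 01011. This is the CRC / FCS.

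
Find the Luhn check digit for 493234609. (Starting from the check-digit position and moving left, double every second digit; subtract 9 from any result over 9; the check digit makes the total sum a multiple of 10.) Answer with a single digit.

3

Partial digits right→left: 9 0 6 4 3 2 3 9 4
Double every second digit counting from the check-digit position (so the 1st, 3rd, 5th, ... of the partial from the right).
  doubled (with −9 where >9): 9 3 6 6 8 → sum 32
  kept as-is: 0 4 2 9 → sum 15
Total = 32 + 15 = 47.
Check digit = (10 − (47 mod 10)) mod 10 = 3.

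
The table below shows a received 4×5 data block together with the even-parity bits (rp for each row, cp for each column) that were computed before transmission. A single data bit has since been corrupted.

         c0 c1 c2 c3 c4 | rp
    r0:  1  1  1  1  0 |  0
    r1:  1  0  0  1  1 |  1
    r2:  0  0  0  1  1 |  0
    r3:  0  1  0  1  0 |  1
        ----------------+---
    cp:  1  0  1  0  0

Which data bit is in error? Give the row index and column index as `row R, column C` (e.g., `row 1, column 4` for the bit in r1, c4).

Recompute each row's even parity and compare to rp:
  r0: data parity 0, sent rp 0 → ok
  r1: data parity 1, sent rp 1 → ok
  r2: data parity 0, sent rp 0 → ok
  r3: data parity 0, sent rp 1 → mismatch
Recompute each column's even parity and compare to cp:
  c0: data parity 0, sent cp 1 → mismatch
  c1: data parity 0, sent cp 0 → ok
  c2: data parity 1, sent cp 1 → ok
  c3: data parity 0, sent cp 0 → ok
  c4: data parity 0, sent cp 0 → ok
Exactly one row (r3) and one column (c0) fail → the flipped bit is at their intersection.

row 3, column 0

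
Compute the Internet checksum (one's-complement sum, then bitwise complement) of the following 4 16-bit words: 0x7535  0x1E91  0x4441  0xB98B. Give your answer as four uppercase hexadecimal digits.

One's-complement addition (fold any carry out of bit 15 back into bit 0):
  0x7535 + 0x1E91 = 0x093C6
  0x93C6 + 0x4441 = 0x0D807
  0xD807 + 0xB98B = 0x19192 → wrap carry → 0x9193
One's-complement sum = 0x9193.
Checksum = ~0x9193 & 0xFFFF = 0x6E6C.

6E6C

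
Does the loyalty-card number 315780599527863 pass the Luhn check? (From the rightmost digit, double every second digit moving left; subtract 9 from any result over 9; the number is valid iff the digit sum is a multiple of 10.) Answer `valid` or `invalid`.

invalid

From the right, keep odd positions and double even positions (subtract 9 from any doubled value over 9):
  doubled (positions 2,4,...): 3 5 1 9 0 5 2 → sum 25
  kept (positions 1,3,...): 3 8 2 9 5 8 5 3 → sum 43
Total = 68.
68 mod 10 = 8, so the number is invalid.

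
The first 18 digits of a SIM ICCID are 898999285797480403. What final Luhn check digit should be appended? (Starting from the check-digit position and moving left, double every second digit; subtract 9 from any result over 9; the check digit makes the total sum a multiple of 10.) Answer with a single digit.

Partial digits right→left: 3 0 4 0 8 4 7 9 7 5 8 2 9 9 9 8 9 8
Double every second digit counting from the check-digit position (so the 1st, 3rd, 5th, ... of the partial from the right).
  doubled (with −9 where >9): 6 8 7 5 5 7 9 9 9 → sum 65
  kept as-is: 0 0 4 9 5 2 9 8 8 → sum 45
Total = 65 + 45 = 110.
Check digit = (10 − (110 mod 10)) mod 10 = 0.

0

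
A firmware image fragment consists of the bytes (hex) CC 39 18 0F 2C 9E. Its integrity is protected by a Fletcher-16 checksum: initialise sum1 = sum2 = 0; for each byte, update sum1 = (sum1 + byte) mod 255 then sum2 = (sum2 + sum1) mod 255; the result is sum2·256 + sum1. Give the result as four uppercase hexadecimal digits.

6FF7

Running sums (mod 255):
  after byte 0 (CC): sum1=204, sum2=204
  after byte 1 (39): sum1=6, sum2=210
  after byte 2 (18): sum1=30, sum2=240
  after byte 3 (0F): sum1=45, sum2=30
  after byte 4 (2C): sum1=89, sum2=119
  after byte 5 (9E): sum1=247, sum2=111
Checksum = sum2·256 + sum1 = 111·256 + 247 = 28663 = 0x6FF7.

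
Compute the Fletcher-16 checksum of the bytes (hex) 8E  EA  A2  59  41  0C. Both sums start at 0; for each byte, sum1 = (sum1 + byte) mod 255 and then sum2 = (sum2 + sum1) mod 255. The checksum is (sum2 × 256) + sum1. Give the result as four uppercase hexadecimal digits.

13C2

Running sums (mod 255):
  after byte 0 (8E): sum1=142, sum2=142
  after byte 1 (EA): sum1=121, sum2=8
  after byte 2 (A2): sum1=28, sum2=36
  after byte 3 (59): sum1=117, sum2=153
  after byte 4 (41): sum1=182, sum2=80
  after byte 5 (0C): sum1=194, sum2=19
Checksum = sum2·256 + sum1 = 19·256 + 194 = 5058 = 0x13C2.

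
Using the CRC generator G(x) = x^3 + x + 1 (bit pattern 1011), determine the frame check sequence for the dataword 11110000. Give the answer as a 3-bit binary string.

Append 3 zeros: 11110000000. Divide by 1011 (XOR where the leading bit is 1):
  pos 0: 1111 XOR 1011 = 0100
  pos 1: 1000 XOR 1011 = 0011
  pos 3: 1100 XOR 1011 = 0111
  pos 4: 1110 XOR 1011 = 0101
  pos 5: 1010 XOR 1011 = 0001
Remainder (last 3 bits) = 100. This is the CRC / FCS.

100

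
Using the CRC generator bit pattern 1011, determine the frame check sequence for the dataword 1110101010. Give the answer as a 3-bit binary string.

011

Append 3 zeros: 1110101010000. Divide by 1011 (XOR where the leading bit is 1):
  pos 0: 1110 XOR 1011 = 0101
  pos 1: 1011 XOR 1011 = 0000
  pos 6: 1010 XOR 1011 = 0001
  pos 9: 1000 XOR 1011 = 0011
Remainder (last 3 bits) = 011. This is the CRC / FCS.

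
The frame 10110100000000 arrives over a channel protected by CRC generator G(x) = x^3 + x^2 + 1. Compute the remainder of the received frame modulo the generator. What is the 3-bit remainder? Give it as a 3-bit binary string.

Modulo-2 division of 10110100000000 by 1101:
  pos 0: 1011 XOR 1101 = 0110
  pos 1: 1100 XOR 1101 = 0001
  pos 4: 1100 XOR 1101 = 0001
  pos 7: 1000 XOR 1101 = 0101
  pos 8: 1010 XOR 1101 = 0111
  pos 9: 1110 XOR 1101 = 0011
Remainder = 110 (nonzero — an error is detected).

110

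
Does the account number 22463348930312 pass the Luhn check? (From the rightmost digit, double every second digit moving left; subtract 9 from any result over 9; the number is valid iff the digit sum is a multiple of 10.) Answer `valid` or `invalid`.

From the right, keep odd positions and double even positions (subtract 9 from any doubled value over 9):
  doubled (positions 2,4,...): 2 0 9 8 6 8 4 → sum 37
  kept (positions 1,3,...): 2 3 3 8 3 6 2 → sum 27
Total = 64.
64 mod 10 = 4, so the number is invalid.

invalid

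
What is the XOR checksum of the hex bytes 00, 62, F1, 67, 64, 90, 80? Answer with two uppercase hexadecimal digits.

80

XOR the bytes together:
  start with 0x00
  0x00 ⊕ 0x62 = 0x62
  0x62 ⊕ 0xF1 = 0x93
  0x93 ⊕ 0x67 = 0xF4
  0xF4 ⊕ 0x64 = 0x90
  0x90 ⊕ 0x90 = 0x00
  0x00 ⊕ 0x80 = 0x80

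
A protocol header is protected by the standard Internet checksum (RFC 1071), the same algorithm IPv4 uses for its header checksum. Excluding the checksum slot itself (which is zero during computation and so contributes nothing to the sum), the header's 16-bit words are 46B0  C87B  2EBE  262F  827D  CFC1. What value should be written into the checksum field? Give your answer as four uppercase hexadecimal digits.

49A7

One's-complement addition (fold any carry out of bit 15 back into bit 0):
  0x46B0 + 0xC87B = 0x10F2B → wrap carry → 0x0F2C
  0x0F2C + 0x2EBE = 0x03DEA
  0x3DEA + 0x262F = 0x06419
  0x6419 + 0x827D = 0x0E696
  0xE696 + 0xCFC1 = 0x1B657 → wrap carry → 0xB658
One's-complement sum = 0xB658.
Checksum = ~0xB658 & 0xFFFF = 0x49A7.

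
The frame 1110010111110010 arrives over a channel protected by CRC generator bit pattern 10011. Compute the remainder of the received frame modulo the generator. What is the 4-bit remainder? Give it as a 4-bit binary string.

Modulo-2 division of 1110010111110010 by 10011:
  pos 0: 11100 XOR 10011 = 01111
  pos 1: 11111 XOR 10011 = 01100
  pos 2: 11000 XOR 10011 = 01011
  pos 3: 10111 XOR 10011 = 00100
  pos 5: 10011 XOR 10011 = 00000
  pos 10: 11001 XOR 10011 = 01010
  pos 11: 10100 XOR 10011 = 00111
Remainder = 0111 (nonzero — an error is detected).

0111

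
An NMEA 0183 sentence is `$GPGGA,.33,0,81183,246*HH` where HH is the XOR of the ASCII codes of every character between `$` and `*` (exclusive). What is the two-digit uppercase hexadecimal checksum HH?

4B

XOR the ASCII codes of the payload characters:
  'G' = 0x47 → acc = 0x47
  'P' = 0x50 → acc = 0x17
  'G' = 0x47 → acc = 0x50
  'G' = 0x47 → acc = 0x17
  'A' = 0x41 → acc = 0x56
  ',' = 0x2C → acc = 0x7A
  '.' = 0x2E → acc = 0x54
  '3' = 0x33 → acc = 0x67
  '3' = 0x33 → acc = 0x54
  ',' = 0x2C → acc = 0x78
  '0' = 0x30 → acc = 0x48
  ',' = 0x2C → acc = 0x64
  '8' = 0x38 → acc = 0x5C
  '1' = 0x31 → acc = 0x6D
  '1' = 0x31 → acc = 0x5C
  '8' = 0x38 → acc = 0x64
  '3' = 0x33 → acc = 0x57
  ',' = 0x2C → acc = 0x7B
  '2' = 0x32 → acc = 0x49
  '4' = 0x34 → acc = 0x7D
  '6' = 0x36 → acc = 0x4B
Checksum = 0x4B.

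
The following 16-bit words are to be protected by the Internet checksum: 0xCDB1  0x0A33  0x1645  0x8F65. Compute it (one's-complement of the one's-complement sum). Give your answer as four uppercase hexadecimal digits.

One's-complement addition (fold any carry out of bit 15 back into bit 0):
  0xCDB1 + 0x0A33 = 0x0D7E4
  0xD7E4 + 0x1645 = 0x0EE29
  0xEE29 + 0x8F65 = 0x17D8E → wrap carry → 0x7D8F
One's-complement sum = 0x7D8F.
Checksum = ~0x7D8F & 0xFFFF = 0x8270.

8270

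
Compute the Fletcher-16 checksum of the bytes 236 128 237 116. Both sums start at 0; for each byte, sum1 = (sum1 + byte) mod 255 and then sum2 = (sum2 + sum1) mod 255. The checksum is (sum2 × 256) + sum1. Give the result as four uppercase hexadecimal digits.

Running sums (mod 255):
  after byte 0 (236): sum1=236, sum2=236
  after byte 1 (128): sum1=109, sum2=90
  after byte 2 (237): sum1=91, sum2=181
  after byte 3 (116): sum1=207, sum2=133
Checksum = sum2·256 + sum1 = 133·256 + 207 = 34255 = 0x85CF.

85CF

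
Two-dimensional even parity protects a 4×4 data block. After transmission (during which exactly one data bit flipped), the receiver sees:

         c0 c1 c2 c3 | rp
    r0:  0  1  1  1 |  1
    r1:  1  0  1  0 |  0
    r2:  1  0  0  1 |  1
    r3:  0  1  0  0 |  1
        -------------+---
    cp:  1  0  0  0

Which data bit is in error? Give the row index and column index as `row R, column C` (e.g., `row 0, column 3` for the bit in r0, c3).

Recompute each row's even parity and compare to rp:
  r0: data parity 1, sent rp 1 → ok
  r1: data parity 0, sent rp 0 → ok
  r2: data parity 0, sent rp 1 → mismatch
  r3: data parity 1, sent rp 1 → ok
Recompute each column's even parity and compare to cp:
  c0: data parity 0, sent cp 1 → mismatch
  c1: data parity 0, sent cp 0 → ok
  c2: data parity 0, sent cp 0 → ok
  c3: data parity 0, sent cp 0 → ok
Exactly one row (r2) and one column (c0) fail → the flipped bit is at their intersection.

row 2, column 0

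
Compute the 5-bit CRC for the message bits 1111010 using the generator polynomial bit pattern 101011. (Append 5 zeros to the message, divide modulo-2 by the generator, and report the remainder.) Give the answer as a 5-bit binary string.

Append 5 zeros: 111101000000. Divide by 101011 (XOR where the leading bit is 1):
  pos 0: 111101 XOR 101011 = 010110
  pos 1: 101100 XOR 101011 = 000111
  pos 4: 111000 XOR 101011 = 010011
  pos 5: 100110 XOR 101011 = 001101
Remainder (last 5 bits) = 11010. This is the CRC / FCS.

11010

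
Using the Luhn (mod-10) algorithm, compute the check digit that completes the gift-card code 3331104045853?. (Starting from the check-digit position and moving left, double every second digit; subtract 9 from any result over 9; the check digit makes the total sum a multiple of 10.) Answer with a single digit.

Partial digits right→left: 3 5 8 5 4 0 4 0 1 1 3 3 3
Double every second digit counting from the check-digit position (so the 1st, 3rd, 5th, ... of the partial from the right).
  doubled (with −9 where >9): 6 7 8 8 2 6 6 → sum 43
  kept as-is: 5 5 0 0 1 3 → sum 14
Total = 43 + 14 = 57.
Check digit = (10 − (57 mod 10)) mod 10 = 3.

3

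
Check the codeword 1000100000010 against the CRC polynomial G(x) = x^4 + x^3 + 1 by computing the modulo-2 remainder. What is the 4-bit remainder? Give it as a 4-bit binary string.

1111

Modulo-2 division of 1000100000010 by 11001:
  pos 0: 10001 XOR 11001 = 01000
  pos 1: 10000 XOR 11001 = 01001
  pos 2: 10010 XOR 11001 = 01011
  pos 3: 10110 XOR 11001 = 01111
  pos 4: 11110 XOR 11001 = 00111
  pos 6: 11100 XOR 11001 = 00101
  pos 8: 10110 XOR 11001 = 01111
Remainder = 1111 (nonzero — an error is detected).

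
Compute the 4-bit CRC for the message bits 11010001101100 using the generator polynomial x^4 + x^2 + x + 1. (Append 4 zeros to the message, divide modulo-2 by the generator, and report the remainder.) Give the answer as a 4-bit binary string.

1011

Append 4 zeros: 110100011011000000. Divide by 10111 (XOR where the leading bit is 1):
  pos 0: 11010 XOR 10111 = 01101
  pos 1: 11010 XOR 10111 = 01101
  pos 2: 11010 XOR 10111 = 01101
  pos 3: 11011 XOR 10111 = 01100
  pos 4: 11001 XOR 10111 = 01110
  pos 5: 11100 XOR 10111 = 01011
  pos 6: 10111 XOR 10111 = 00000
  pos 11: 10000 XOR 10111 = 00111
  pos 13: 11100 XOR 10111 = 01011
Remainder (last 4 bits) = 1011. This is the CRC / FCS.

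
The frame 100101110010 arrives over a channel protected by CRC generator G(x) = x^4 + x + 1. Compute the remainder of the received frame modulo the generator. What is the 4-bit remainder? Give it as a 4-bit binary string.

Modulo-2 division of 100101110010 by 10011:
  pos 0: 10010 XOR 10011 = 00001
  pos 4: 11110 XOR 10011 = 01101
  pos 5: 11010 XOR 10011 = 01001
  pos 6: 10011 XOR 10011 = 00000
Remainder = 0000 (zero — the frame passes the CRC check).

0000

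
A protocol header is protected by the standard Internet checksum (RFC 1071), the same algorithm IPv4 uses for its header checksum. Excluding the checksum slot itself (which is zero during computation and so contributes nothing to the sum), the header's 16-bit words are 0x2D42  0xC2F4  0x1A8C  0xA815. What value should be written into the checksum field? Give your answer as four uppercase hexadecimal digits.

One's-complement addition (fold any carry out of bit 15 back into bit 0):
  0x2D42 + 0xC2F4 = 0x0F036
  0xF036 + 0x1A8C = 0x10AC2 → wrap carry → 0x0AC3
  0x0AC3 + 0xA815 = 0x0B2D8
One's-complement sum = 0xB2D8.
Checksum = ~0xB2D8 & 0xFFFF = 0x4D27.

4D27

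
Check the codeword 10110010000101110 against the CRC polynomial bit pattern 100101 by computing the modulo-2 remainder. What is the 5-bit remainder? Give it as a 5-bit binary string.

Modulo-2 division of 10110010000101110 by 100101:
  pos 0: 101100 XOR 100101 = 001001
  pos 2: 100110 XOR 100101 = 000011
  pos 6: 110001 XOR 100101 = 010100
  pos 7: 101000 XOR 100101 = 001101
  pos 9: 110111 XOR 100101 = 010010
  pos 10: 100101 XOR 100101 = 000000
Remainder = 00000 (zero — the frame passes the CRC check).

00000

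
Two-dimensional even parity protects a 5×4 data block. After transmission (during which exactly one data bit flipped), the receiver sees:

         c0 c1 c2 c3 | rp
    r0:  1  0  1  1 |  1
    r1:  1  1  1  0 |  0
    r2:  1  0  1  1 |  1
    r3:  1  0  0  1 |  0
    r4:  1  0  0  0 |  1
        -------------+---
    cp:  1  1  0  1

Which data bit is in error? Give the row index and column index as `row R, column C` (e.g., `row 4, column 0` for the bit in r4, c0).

row 1, column 2

Recompute each row's even parity and compare to rp:
  r0: data parity 1, sent rp 1 → ok
  r1: data parity 1, sent rp 0 → mismatch
  r2: data parity 1, sent rp 1 → ok
  r3: data parity 0, sent rp 0 → ok
  r4: data parity 1, sent rp 1 → ok
Recompute each column's even parity and compare to cp:
  c0: data parity 1, sent cp 1 → ok
  c1: data parity 1, sent cp 1 → ok
  c2: data parity 1, sent cp 0 → mismatch
  c3: data parity 1, sent cp 1 → ok
Exactly one row (r1) and one column (c2) fail → the flipped bit is at their intersection.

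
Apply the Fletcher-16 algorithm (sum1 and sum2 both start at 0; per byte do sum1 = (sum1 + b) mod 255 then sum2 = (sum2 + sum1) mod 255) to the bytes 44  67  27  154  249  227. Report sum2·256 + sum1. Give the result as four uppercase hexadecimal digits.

6D03

Running sums (mod 255):
  after byte 0 (44): sum1=44, sum2=44
  after byte 1 (67): sum1=111, sum2=155
  after byte 2 (27): sum1=138, sum2=38
  after byte 3 (154): sum1=37, sum2=75
  after byte 4 (249): sum1=31, sum2=106
  after byte 5 (227): sum1=3, sum2=109
Checksum = sum2·256 + sum1 = 109·256 + 3 = 27907 = 0x6D03.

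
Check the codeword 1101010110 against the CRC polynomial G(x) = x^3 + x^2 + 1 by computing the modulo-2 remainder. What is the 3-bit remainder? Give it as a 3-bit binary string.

001

Modulo-2 division of 1101010110 by 1101:
  pos 0: 1101 XOR 1101 = 0000
  pos 5: 1011 XOR 1101 = 0110
  pos 6: 1100 XOR 1101 = 0001
Remainder = 001 (nonzero — an error is detected).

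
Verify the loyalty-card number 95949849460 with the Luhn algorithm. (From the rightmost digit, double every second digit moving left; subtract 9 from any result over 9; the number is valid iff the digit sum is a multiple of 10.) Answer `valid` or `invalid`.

invalid

From the right, keep odd positions and double even positions (subtract 9 from any doubled value over 9):
  doubled (positions 2,4,...): 3 9 7 8 1 → sum 28
  kept (positions 1,3,...): 0 4 4 9 9 9 → sum 35
Total = 63.
63 mod 10 = 3, so the number is invalid.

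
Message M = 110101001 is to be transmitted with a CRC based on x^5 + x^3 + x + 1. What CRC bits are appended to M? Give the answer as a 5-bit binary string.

Append 5 zeros: 11010100100000. Divide by 101011 (XOR where the leading bit is 1):
  pos 0: 110101 XOR 101011 = 011110
  pos 1: 111100 XOR 101011 = 010111
  pos 2: 101110 XOR 101011 = 000101
  pos 5: 101100 XOR 101011 = 000111
  pos 8: 111000 XOR 101011 = 010011
Remainder (last 5 bits) = 10011. This is the CRC / FCS.

10011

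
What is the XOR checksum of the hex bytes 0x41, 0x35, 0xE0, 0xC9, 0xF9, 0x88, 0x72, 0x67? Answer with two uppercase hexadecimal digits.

XOR the bytes together:
  start with 0x41
  0x41 ⊕ 0x35 = 0x74
  0x74 ⊕ 0xE0 = 0x94
  0x94 ⊕ 0xC9 = 0x5D
  0x5D ⊕ 0xF9 = 0xA4
  0xA4 ⊕ 0x88 = 0x2C
  0x2C ⊕ 0x72 = 0x5E
  0x5E ⊕ 0x67 = 0x39

39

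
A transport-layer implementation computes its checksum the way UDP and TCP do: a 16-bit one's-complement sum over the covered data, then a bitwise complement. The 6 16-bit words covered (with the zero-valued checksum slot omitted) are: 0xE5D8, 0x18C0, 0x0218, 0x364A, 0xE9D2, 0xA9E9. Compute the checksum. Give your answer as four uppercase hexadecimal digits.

3548

One's-complement addition (fold any carry out of bit 15 back into bit 0):
  0xE5D8 + 0x18C0 = 0x0FE98
  0xFE98 + 0x0218 = 0x100B0 → wrap carry → 0x00B1
  0x00B1 + 0x364A = 0x036FB
  0x36FB + 0xE9D2 = 0x120CD → wrap carry → 0x20CE
  0x20CE + 0xA9E9 = 0x0CAB7
One's-complement sum = 0xCAB7.
Checksum = ~0xCAB7 & 0xFFFF = 0x3548.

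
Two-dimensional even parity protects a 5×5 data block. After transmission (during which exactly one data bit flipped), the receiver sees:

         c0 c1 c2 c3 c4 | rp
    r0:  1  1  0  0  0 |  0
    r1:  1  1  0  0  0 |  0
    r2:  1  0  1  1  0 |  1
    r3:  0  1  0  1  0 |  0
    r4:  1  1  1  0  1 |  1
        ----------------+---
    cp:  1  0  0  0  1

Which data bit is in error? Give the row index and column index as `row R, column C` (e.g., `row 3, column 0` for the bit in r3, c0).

row 4, column 0

Recompute each row's even parity and compare to rp:
  r0: data parity 0, sent rp 0 → ok
  r1: data parity 0, sent rp 0 → ok
  r2: data parity 1, sent rp 1 → ok
  r3: data parity 0, sent rp 0 → ok
  r4: data parity 0, sent rp 1 → mismatch
Recompute each column's even parity and compare to cp:
  c0: data parity 0, sent cp 1 → mismatch
  c1: data parity 0, sent cp 0 → ok
  c2: data parity 0, sent cp 0 → ok
  c3: data parity 0, sent cp 0 → ok
  c4: data parity 1, sent cp 1 → ok
Exactly one row (r4) and one column (c0) fail → the flipped bit is at their intersection.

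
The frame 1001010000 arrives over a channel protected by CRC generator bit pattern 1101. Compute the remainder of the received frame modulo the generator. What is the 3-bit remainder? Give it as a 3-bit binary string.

101

Modulo-2 division of 1001010000 by 1101:
  pos 0: 1001 XOR 1101 = 0100
  pos 1: 1000 XOR 1101 = 0101
  pos 2: 1011 XOR 1101 = 0110
  pos 3: 1100 XOR 1101 = 0001
  pos 6: 1000 XOR 1101 = 0101
Remainder = 101 (nonzero — an error is detected).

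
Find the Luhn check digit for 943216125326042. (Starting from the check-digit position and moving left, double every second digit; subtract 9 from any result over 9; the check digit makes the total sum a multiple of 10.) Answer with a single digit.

5

Partial digits right→left: 2 4 0 6 2 3 5 2 1 6 1 2 3 4 9
Double every second digit counting from the check-digit position (so the 1st, 3rd, 5th, ... of the partial from the right).
  doubled (with −9 where >9): 4 0 4 1 2 2 6 9 → sum 28
  kept as-is: 4 6 3 2 6 2 4 → sum 27
Total = 28 + 27 = 55.
Check digit = (10 − (55 mod 10)) mod 10 = 5.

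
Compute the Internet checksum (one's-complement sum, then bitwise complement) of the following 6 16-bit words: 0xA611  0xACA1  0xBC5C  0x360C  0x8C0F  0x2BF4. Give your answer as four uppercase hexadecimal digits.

One's-complement addition (fold any carry out of bit 15 back into bit 0):
  0xA611 + 0xACA1 = 0x152B2 → wrap carry → 0x52B3
  0x52B3 + 0xBC5C = 0x10F0F → wrap carry → 0x0F10
  0x0F10 + 0x360C = 0x0451C
  0x451C + 0x8C0F = 0x0D12B
  0xD12B + 0x2BF4 = 0x0FD1F
One's-complement sum = 0xFD1F.
Checksum = ~0xFD1F & 0xFFFF = 0x02E0.

02E0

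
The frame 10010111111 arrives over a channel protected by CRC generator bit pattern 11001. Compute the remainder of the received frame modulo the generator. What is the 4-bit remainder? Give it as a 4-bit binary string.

0000

Modulo-2 division of 10010111111 by 11001:
  pos 0: 10010 XOR 11001 = 01011
  pos 1: 10111 XOR 11001 = 01110
  pos 2: 11101 XOR 11001 = 00100
  pos 4: 10011 XOR 11001 = 01010
  pos 5: 10101 XOR 11001 = 01100
  pos 6: 11001 XOR 11001 = 00000
Remainder = 0000 (zero — the frame passes the CRC check).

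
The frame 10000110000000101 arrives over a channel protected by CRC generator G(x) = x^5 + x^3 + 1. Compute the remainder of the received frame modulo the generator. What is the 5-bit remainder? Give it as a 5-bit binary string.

10101

Modulo-2 division of 10000110000000101 by 101001:
  pos 0: 100001 XOR 101001 = 001000
  pos 2: 100010 XOR 101001 = 001011
  pos 4: 101100 XOR 101001 = 000101
  pos 7: 101000 XOR 101001 = 000001
Remainder = 10101 (nonzero — an error is detected).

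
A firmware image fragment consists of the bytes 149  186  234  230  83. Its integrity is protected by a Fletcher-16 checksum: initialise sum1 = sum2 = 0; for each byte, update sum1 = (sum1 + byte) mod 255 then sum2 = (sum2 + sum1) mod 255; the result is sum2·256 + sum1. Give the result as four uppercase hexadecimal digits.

B875

Running sums (mod 255):
  after byte 0 (149): sum1=149, sum2=149
  after byte 1 (186): sum1=80, sum2=229
  after byte 2 (234): sum1=59, sum2=33
  after byte 3 (230): sum1=34, sum2=67
  after byte 4 (83): sum1=117, sum2=184
Checksum = sum2·256 + sum1 = 184·256 + 117 = 47221 = 0xB875.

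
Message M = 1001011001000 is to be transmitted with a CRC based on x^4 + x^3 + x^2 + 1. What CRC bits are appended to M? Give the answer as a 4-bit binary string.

1110

Append 4 zeros: 10010110010000000. Divide by 11101 (XOR where the leading bit is 1):
  pos 0: 10010 XOR 11101 = 01111
  pos 1: 11111 XOR 11101 = 00010
  pos 4: 10100 XOR 11101 = 01001
  pos 5: 10011 XOR 11101 = 01110
  pos 6: 11100 XOR 11101 = 00001
  pos 10: 10000 XOR 11101 = 01101
  pos 11: 11010 XOR 11101 = 00111
Remainder (last 4 bits) = 1110. This is the CRC / FCS.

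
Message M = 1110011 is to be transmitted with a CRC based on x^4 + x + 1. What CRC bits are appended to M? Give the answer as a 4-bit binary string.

Append 4 zeros: 11100110000. Divide by 10011 (XOR where the leading bit is 1):
  pos 0: 11100 XOR 10011 = 01111
  pos 1: 11111 XOR 10011 = 01100
  pos 2: 11001 XOR 10011 = 01010
  pos 3: 10100 XOR 10011 = 00111
  pos 5: 11100 XOR 10011 = 01111
  pos 6: 11110 XOR 10011 = 01101
Remainder (last 4 bits) = 1101. This is the CRC / FCS.

1101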